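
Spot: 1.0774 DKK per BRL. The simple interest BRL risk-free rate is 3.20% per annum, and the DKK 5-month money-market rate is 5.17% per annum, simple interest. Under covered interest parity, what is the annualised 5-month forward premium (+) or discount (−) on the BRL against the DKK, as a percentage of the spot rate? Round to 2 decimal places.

T = 5/12 years.
CIP forward (DKK per BRL) = 1.0774 × 1.0215417/1.0133333 = 1.0861274.
Annualised premium = (F − S)/S × (1/T) = (1.0861274 − 1.0774)/1.0774 ÷ (5/12) = 1.94%.

+1.94%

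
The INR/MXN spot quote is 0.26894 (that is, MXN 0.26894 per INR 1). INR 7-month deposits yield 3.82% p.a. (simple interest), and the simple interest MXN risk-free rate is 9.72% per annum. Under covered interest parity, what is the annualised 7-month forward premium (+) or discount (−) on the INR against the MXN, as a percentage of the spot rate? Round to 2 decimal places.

+5.77%

T = 7/12 years.
F = S · g_MXN/g_INR = 0.26894 × 1.056700/1.0222833 = 0.27799427.
Annualised premium = (F − S)/S × (1/T) = (0.27799427 − 0.26894)/0.26894 ÷ (7/12) = 5.77%.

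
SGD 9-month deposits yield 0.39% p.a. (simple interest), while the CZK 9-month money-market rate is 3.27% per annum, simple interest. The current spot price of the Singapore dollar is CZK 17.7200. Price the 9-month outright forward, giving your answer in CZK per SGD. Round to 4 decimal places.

18.1016

T = 9/12 years.
CZK accumulates by 1 + 0.0327×9/12 = 1.024525.
Growth of 1 SGD over T: 1 + 0.0039×9/12 = 1.002925.
CIP: F = S · (grow CZK)/(grow SGD) = 17.72 × 1.024525/1.002925 = 18.101636 CZK per SGD.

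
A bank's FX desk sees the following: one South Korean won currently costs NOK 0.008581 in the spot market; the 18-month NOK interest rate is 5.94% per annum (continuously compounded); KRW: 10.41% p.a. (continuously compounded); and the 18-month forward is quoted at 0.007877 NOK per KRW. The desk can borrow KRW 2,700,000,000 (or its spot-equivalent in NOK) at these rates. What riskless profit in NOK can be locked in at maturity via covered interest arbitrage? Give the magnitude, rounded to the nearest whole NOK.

T = 18/12 years.
Route A — deposit KRW, sell forward: 2,700,000,000 × 1.1690015402 × 0.007877 = NOK 24,862,207.86.
Route B — convert at spot, deposit NOK: 2,700,000,000 × 0.008581 × 1.0931899699 = NOK 25,327,790.46.
The quoted forward undervalues KRW, so borrow KRW, convert to NOK at spot, deposit the NOK at 5.94%, and buy KRW forward at 0.007877 to cover the loan.
The gap between the two covered legs is NOK 465,583.

NOK 465,583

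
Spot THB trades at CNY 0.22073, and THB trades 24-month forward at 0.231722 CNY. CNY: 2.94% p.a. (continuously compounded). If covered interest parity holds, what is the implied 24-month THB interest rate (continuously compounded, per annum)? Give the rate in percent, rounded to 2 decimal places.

0.51%

T = 2 years.
CIP gives F = S · g_CNY/g_THB, so g_CNY/g_THB = 0.231722/0.22073 = 1.0497984.
The CNY side grows by e^(0.0294×2) = 1.0605631.
So the THB growth factor = 1.0102541.
r = ln(1.0102541)/2 = 0.005101 → 0.51%.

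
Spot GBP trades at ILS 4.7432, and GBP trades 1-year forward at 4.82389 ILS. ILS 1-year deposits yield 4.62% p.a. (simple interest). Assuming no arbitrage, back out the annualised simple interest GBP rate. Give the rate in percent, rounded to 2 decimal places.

T = 1 year.
CIP gives F = S · g_ILS/g_GBP, so g_ILS/g_GBP = 4.82389/4.7432 = 1.0170117.
The ILS side grows by 1 + 0.0462×1 = 1.046200.
That pins the GBP growth at 1.0287001.
r = (1.0287001 − 1)/1 = 0.028700 → 2.87%.

2.87%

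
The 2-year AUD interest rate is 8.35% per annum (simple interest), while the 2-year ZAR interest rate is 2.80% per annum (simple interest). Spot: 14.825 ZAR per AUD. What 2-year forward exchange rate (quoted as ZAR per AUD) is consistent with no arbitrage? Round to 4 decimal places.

13.4149

T = 2 years.
Growth of 1 ZAR over T: 1 + 0.0280×2 = 1.056000.
AUD accumulates by 1 + 0.0835×2 = 1.167000.
So F = 14.825 × 1.056000 / 1.167000 = 13.414910 (ZAR/AUD).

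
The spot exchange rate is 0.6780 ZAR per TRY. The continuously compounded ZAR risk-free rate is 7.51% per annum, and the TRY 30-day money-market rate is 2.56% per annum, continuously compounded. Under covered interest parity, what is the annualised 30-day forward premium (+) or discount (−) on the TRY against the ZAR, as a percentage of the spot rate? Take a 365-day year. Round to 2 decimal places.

T = 30/365 years.
CIP forward (ZAR per TRY) = 0.678 × 1.0061917/1.0021063 = 0.6807641.
(F − S)/S ÷ T = (0.6807641 − 0.678)/0.678/(30/365) = 0.049602 → 4.96%.

+4.96%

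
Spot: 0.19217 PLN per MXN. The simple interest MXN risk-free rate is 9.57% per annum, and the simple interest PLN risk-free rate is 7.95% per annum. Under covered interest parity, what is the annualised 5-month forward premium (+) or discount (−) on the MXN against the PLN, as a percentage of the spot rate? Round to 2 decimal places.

T = 5/12 years.
F = S · g_PLN/g_MXN = 0.19217 × 1.033125/1.039875 = 0.19092259.
Annualised premium = (F − S)/S × (1/T) = (0.19092259 − 0.19217)/0.19217 ÷ (5/12) = -1.56%.

-1.56%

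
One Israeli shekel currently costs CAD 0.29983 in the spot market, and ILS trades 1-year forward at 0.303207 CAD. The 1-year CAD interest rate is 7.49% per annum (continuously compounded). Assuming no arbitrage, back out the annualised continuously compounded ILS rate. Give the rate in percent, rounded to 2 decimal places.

T = 1 year.
By CIP, F/S equals the CAD-to-ILS growth ratio: 0.303207/0.29983 = 1.0112630.
The CAD side grows by e^(0.0749×1) = 1.0777764.
So the ILS growth factor = 1.0657726.
r = ln(1.0657726)/1 = 0.063700 → 6.37%.

6.37%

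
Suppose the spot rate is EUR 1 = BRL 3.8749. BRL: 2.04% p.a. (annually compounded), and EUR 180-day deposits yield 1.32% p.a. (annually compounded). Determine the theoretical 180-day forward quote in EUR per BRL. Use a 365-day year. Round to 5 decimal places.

0.25717

T = 180/365 years.
BRL accumulates by (1 + 0.0204)^(180/365) = 1.0100088.
Growth of 1 EUR over T: (1 + 0.0132)^(180/365) = 1.006488.
So F = 3.8749 × 1.0100088 / 1.006488 = 3.888455 (BRL/EUR).
Quoted the other way: 1/3.888455 = 0.25717 EUR per BRL.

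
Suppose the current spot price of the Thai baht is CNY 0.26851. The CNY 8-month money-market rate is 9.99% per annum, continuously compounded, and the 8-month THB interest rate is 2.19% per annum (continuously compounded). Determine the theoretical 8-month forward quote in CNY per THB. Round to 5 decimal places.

0.28284

T = 8/12 years.
CNY growth factor: e^(0.0999×8/12) = 1.0688678.
Growth of 1 THB over T: e^(0.0219×8/12) = 1.0147071.
So F = 0.26851 × 1.0688678 / 1.0147071 = 0.2828419 (CNY/THB).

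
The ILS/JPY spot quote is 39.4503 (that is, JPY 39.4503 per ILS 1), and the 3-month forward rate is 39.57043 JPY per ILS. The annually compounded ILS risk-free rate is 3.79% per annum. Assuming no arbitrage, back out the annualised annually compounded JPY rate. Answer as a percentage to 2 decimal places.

5.06%

T = 3/12 years.
CIP gives F = S · g_JPY/g_ILS, so g_JPY/g_ILS = 39.57043/39.4503 = 1.0030451.
The ILS side grows by (1 + 0.0379)^(3/12) = 1.0093432.
Hence g_JPY = 1.0124168.
r = 1.0124168^(12/3) − 1 = 0.050600 → 5.06%.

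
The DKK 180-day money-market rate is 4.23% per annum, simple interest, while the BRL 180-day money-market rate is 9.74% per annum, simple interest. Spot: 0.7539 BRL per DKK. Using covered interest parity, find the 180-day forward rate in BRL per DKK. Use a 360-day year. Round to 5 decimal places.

T = 180/360 years.
BRL accumulates by 1 + 0.0974×180/360 = 1.048700.
DKK accumulates by 1 + 0.0423×180/360 = 1.021150.
CIP: F = S · (grow BRL)/(grow DKK) = 0.7539 × 1.048700/1.021150 = 0.7742398 BRL per DKK.

0.77424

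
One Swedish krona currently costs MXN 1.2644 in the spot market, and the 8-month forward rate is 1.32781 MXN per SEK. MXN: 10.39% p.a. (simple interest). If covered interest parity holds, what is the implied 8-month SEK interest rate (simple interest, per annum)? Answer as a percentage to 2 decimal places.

T = 8/12 years.
F/S = 1.32781/1.2644 = 1.0501503 = (growth of MXN) / (growth of SEK).
The MXN side grows by 1 + 0.1039×8/12 = 1.0692667.
That pins the SEK growth at 1.0182035.
(1.0182035 − 1)/T = 0.027305, i.e. 2.73%.

2.73%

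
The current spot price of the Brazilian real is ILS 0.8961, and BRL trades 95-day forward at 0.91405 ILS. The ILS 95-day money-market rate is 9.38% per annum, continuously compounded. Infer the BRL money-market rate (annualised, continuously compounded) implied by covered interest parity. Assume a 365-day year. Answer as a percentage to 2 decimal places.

1.76%

T = 95/365 years.
CIP gives F = S · g_ILS/g_BRL, so g_ILS/g_BRL = 0.91405/0.8961 = 1.0200312.
ILS growth factor: e^(0.0938×95/365) = 1.0247142.
Hence g_BRL = 1.004591.
Take logs: ln 1.004591 / (95/365) = 0.017599, so 1.76%.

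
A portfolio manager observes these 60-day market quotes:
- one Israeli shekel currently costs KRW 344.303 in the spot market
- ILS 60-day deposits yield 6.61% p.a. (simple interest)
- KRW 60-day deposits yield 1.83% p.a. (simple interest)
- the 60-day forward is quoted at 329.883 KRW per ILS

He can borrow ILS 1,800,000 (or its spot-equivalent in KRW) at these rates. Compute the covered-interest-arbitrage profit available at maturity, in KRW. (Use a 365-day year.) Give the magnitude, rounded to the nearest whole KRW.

KRW 21,368,361

T = 60/365 years.
Invest the ILS and cover forward: 1,800,000 × 1.01086575342 × 329.883 = KRW 600,241,369.20.
Convert at spot and invest in KRW: 1,800,000 × 344.303 × 1.00300821918 = KRW 621,609,730.00.
The quoted forward undervalues ILS, so borrow ILS, convert to KRW at spot, deposit the KRW at 1.83%, and buy ILS forward at 329.883 to cover the loan.
Arbitrage profit = |600,241,369.20 − 621,609,730.00| = KRW 21,368,361.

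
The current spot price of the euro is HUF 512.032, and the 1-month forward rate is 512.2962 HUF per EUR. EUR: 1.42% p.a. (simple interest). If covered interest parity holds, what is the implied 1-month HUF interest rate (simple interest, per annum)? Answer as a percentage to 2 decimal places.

T = 1/12 years.
CIP gives F = S · g_HUF/g_EUR, so g_HUF/g_EUR = 512.2962/512.032 = 1.0005160.
EUR growth factor: 1 + 0.0142×1/12 = 1.0011833.
That pins the HUF growth at 1.0016999.
r = (1.0016999 − 1)/(1/12) = 0.020399 → 2.04%.

2.04%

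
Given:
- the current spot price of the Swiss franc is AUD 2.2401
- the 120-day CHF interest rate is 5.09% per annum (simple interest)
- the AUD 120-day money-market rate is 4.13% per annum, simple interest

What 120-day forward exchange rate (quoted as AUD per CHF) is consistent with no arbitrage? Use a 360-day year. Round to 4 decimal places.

T = 120/360 years.
Growth of 1 AUD over T: 1 + 0.0413×120/360 = 1.0137667.
CHF accumulates by 1 + 0.0509×120/360 = 1.0169667.
CIP: F = S · (grow AUD)/(grow CHF) = 2.2401 × 1.0137667/1.0169667 = 2.233051 AUD per CHF.

2.2331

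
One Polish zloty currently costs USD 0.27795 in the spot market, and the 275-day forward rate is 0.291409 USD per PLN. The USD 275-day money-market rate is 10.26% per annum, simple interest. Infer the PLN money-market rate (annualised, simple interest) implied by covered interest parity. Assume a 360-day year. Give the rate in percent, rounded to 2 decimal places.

T = 275/360 years.
By CIP, F/S equals the USD-to-PLN growth ratio: 0.291409/0.27795 = 1.0484224.
USD growth factor: 1 + 0.1026×275/360 = 1.078375.
Hence g_PLN = 1.0285692.
(1.0285692 − 1)/T = 0.037400, i.e. 3.74%.

3.74%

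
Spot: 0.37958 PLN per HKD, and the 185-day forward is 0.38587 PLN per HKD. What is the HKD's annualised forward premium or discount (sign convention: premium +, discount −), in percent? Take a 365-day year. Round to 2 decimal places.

+3.27%

T = 185/365 years.
(F − S)/S = (0.38587 − 0.37958)/0.37958 = 0.0165709.
Annualise by dividing by T: 0.0165709 / (185/365) = 0.032694 → 3.27%.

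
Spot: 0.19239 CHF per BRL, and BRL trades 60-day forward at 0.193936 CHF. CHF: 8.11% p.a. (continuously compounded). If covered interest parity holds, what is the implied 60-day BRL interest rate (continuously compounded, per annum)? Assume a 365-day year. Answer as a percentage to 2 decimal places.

3.24%

T = 60/365 years.
F/S = 0.193936/0.19239 = 1.0080358 = (growth of CHF) / (growth of BRL).
CHF growth factor: e^(0.0811×60/365) = 1.0134208.
That pins the BRL growth at 1.0053421.
r = ln(1.0053421)/(60/365) = 0.032411 → 3.24%.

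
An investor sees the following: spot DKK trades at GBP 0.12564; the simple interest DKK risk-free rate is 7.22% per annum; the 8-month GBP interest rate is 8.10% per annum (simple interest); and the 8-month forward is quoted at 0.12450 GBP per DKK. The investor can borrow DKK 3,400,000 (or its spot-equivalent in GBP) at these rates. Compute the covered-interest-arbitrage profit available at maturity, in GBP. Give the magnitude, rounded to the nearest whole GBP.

T = 8/12 years.
Keep in DKK, deliver into the forward: 3,400,000·1.04813333·0.12450 = GBP 443,674.84.
Swap to GBP now, deposit: 3,400,000·0.12564·1.054000 = GBP 450,243.50.
The quoted forward undervalues DKK, so borrow DKK, convert to GBP at spot, deposit the GBP at 8.10%, and buy DKK forward at 0.12450 to cover the loan.
Profit = 450,243.50 − 443,674.84 = GBP 6,569.

GBP 6,569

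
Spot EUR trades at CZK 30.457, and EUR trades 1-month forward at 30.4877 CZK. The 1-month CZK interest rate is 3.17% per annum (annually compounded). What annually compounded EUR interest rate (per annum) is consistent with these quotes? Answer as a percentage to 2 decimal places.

T = 1/12 years.
CIP gives F = S · g_CZK/g_EUR, so g_CZK/g_EUR = 30.4877/30.457 = 1.0010080.
CZK growth factor: (1 + 0.0317)^(1/12) = 1.002604.
So the EUR growth factor = 1.0015944.
r = 1.0015944^(12/1) − 1 = 0.019301 → 1.93%.

1.93%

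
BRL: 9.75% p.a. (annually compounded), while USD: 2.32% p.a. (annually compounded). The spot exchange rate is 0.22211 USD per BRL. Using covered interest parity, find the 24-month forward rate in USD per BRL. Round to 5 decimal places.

0.19305

T = 2 years.
USD accumulates by (1 + 0.0232)^2 = 1.0469382.
BRL accumulates by (1 + 0.0975)^2 = 1.2045062.
Forward (USD per BRL) = 0.22211 × 1.0469382 / 1.2045062 = 0.1930546.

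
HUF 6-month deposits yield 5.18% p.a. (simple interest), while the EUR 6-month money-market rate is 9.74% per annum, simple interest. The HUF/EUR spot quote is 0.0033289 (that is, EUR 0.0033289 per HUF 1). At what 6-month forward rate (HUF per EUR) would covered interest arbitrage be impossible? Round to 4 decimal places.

293.8685

T = 6/12 years.
EUR accumulates by 1 + 0.0974×6/12 = 1.048700.
Growth of 1 HUF over T: 1 + 0.0518×6/12 = 1.025900.
CIP: F = S · (grow EUR)/(grow HUF) = 0.0033289 × 1.048700/1.025900 = 0.00340288277 EUR per HUF.
Quoted the other way: 1/0.00340288277 = 293.8685 HUF per EUR.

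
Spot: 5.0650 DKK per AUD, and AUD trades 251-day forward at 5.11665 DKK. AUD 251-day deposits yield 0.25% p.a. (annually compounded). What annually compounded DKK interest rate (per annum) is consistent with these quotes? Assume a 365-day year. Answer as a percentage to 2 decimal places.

1.74%

T = 251/365 years.
By CIP, F/S equals the DKK-to-AUD growth ratio: 5.11665/5.065 = 1.0101974.
AUD growth factor: (1 + 0.0025)^(251/365) = 1.0017185.
So the DKK growth factor = 1.0119334.
r = 1.0119334^(365/251) − 1 = 0.017400 → 1.74%.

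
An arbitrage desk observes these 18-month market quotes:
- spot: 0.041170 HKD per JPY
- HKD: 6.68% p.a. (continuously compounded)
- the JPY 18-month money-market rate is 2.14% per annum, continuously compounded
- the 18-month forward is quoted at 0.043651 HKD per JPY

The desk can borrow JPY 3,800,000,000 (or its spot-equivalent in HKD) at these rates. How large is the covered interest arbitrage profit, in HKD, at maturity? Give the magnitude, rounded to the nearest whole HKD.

HKD 1,649,423

T = 18/12 years.
Route A — deposit JPY, sell forward: 3,800,000,000 × 1.03262076222 × 0.043651 = HKD 171,284,729.79.
Route B — convert at spot, deposit HKD: 3,800,000,000 × 0.041170 × 1.10539197436 = HKD 172,934,152.82.
The quoted forward undervalues JPY, so borrow JPY, convert to HKD at spot, deposit the HKD at 6.68%, and buy JPY forward at 0.043651 to cover the loan.
Profit = 172,934,152.82 − 171,284,729.79 = HKD 1,649,423.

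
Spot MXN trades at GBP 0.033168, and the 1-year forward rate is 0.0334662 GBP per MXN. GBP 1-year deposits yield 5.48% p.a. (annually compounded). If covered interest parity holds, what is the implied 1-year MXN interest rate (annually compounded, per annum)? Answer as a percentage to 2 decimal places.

T = 1 year.
By CIP, F/S equals the GBP-to-MXN growth ratio: 0.0334662/0.033168 = 1.0089906.
The GBP side grows by (1 + 0.0548)^1 = 1.054800.
So the MXN growth factor = 1.0454012.
Annualise: 1.0454012^(1/1) − 1 = 0.045401 = 4.54%.

4.54%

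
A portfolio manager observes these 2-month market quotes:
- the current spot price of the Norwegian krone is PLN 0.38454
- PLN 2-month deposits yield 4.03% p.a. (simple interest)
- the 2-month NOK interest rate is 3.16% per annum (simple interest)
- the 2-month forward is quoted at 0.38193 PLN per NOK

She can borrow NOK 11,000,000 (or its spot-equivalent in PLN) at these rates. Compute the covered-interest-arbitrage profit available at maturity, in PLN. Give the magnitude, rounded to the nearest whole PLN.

PLN 34,995

T = 2/12 years.
Invest the NOK and cover forward: 11,000,000 × 1.005266667 × 0.38193 = PLN 4,223,356.48.
Convert at spot and invest in PLN: 11,000,000 × 0.38454 × 1.006716667 = PLN 4,258,351.10.
The quoted forward undervalues NOK, so borrow NOK, convert to PLN at spot, deposit the PLN at 4.03%, and buy NOK forward at 0.38193 to cover the loan.
Profit = 4,258,351.10 − 4,223,356.48 = PLN 34,995.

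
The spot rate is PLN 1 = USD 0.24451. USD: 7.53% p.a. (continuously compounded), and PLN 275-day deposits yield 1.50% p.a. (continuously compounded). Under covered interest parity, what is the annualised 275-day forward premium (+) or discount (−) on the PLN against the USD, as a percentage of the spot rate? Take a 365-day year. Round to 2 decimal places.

T = 275/365 years.
No-arbitrage forward: 0.24451 × 1.0583731 / 1.0113655 = 0.25587466 USD/PLN.
(F − S)/S ÷ T = (0.25587466 − 0.24451)/0.24451/(275/365) = 0.061691 → 6.17%.

+6.17%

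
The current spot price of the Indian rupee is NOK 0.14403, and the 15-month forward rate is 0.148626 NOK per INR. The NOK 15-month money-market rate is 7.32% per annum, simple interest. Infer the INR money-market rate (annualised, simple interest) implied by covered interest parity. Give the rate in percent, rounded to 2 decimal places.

4.62%

T = 15/12 years.
CIP gives F = S · g_NOK/g_INR, so g_NOK/g_INR = 0.148626/0.14403 = 1.0319100.
The NOK side grows by 1 + 0.0732×15/12 = 1.091500.
Hence g_INR = 1.0577473.
r = (1.0577473 − 1)/(15/12) = 0.046198 → 4.62%.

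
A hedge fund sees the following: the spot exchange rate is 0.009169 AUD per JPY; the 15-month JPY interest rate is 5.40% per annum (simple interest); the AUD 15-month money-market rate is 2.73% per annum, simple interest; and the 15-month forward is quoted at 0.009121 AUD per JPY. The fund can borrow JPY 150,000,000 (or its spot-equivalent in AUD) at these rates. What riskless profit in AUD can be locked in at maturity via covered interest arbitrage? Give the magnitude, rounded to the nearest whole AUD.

AUD 38,216

T = 15/12 years.
Route A — deposit JPY, sell forward: 150,000,000 × 1.067500 × 0.009121 = AUD 1,460,500.13.
Route B — convert at spot, deposit AUD: 150,000,000 × 0.009169 × 1.034125 = AUD 1,422,283.82.
The quoted forward overvalues JPY, so borrow AUD, buy JPY at spot, deposit the JPY at 5.40%, and sell the proceeds forward at 0.009121.
Profit = 1,460,500.13 − 1,422,283.82 = AUD 38,216.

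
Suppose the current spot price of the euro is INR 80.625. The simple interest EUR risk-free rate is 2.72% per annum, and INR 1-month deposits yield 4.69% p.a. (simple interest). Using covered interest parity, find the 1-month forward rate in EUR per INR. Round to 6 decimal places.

0.012383

T = 1/12 years.
Growth of 1 INR over T: 1 + 0.0469×1/12 = 1.0039083.
EUR accumulates by 1 + 0.0272×1/12 = 1.0022667.
CIP: F = S · (grow INR)/(grow EUR) = 80.625 × 1.0039083/1.0022667 = 80.75705 INR per EUR.
Quoted the other way: 1/80.75705 = 0.012383 EUR per INR.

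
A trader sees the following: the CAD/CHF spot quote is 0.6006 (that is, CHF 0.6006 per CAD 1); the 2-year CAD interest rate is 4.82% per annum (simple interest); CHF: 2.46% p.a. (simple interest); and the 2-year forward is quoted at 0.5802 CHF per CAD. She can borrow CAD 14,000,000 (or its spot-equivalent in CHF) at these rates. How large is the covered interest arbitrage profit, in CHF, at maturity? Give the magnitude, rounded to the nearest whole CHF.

CHF 83,745

T = 2 years.
Route A — deposit CAD, sell forward: 14,000,000 × 1.096400 × 0.5802 = CHF 8,905,837.92.
Route B — convert at spot, deposit CHF: 14,000,000 × 0.6006 × 1.049200 = CHF 8,822,093.28.
The quoted forward overvalues CAD, so borrow CHF, buy CAD at spot, deposit the CAD at 4.82%, and sell the proceeds forward at 0.5802.
Profit = 8,905,837.92 − 8,822,093.28 = CHF 83,745.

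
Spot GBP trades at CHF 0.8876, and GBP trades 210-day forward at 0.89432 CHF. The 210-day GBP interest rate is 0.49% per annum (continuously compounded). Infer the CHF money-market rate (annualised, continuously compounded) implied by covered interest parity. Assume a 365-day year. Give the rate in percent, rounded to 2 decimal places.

T = 210/365 years.
By CIP, F/S equals the CHF-to-GBP growth ratio: 0.89432/0.8876 = 1.0075710.
The GBP side grows by e^(0.0049×210/365) = 1.0028232.
That pins the CHF growth at 1.0104156.
r = ln(1.0104156)/(210/365) = 0.018010 → 1.80%.

1.80%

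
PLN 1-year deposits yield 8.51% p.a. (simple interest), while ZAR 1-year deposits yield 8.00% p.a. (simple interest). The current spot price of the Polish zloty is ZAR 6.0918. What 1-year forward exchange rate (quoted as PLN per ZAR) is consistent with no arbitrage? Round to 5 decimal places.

0.16493

T = 1 year.
Growth of 1 ZAR over T: 1 + 0.0800×1 = 1.080000.
PLN growth factor: 1 + 0.0851×1 = 1.085100.
CIP: F = S · (grow ZAR)/(grow PLN) = 6.0918 × 1.080000/1.085100 = 6.063168 ZAR per PLN.
Quoted the other way: 1/6.063168 = 0.16493 PLN per ZAR.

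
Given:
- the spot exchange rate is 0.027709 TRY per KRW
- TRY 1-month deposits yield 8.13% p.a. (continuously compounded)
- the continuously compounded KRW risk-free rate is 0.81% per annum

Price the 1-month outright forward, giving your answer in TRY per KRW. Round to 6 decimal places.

T = 1/12 years.
TRY accumulates by e^(0.0813×1/12) = 1.006798.
Growth of 1 KRW over T: e^(0.0081×1/12) = 1.0006752.
Forward (TRY per KRW) = 0.027709 × 1.006798 / 1.0006752 = 0.02787854.

0.027879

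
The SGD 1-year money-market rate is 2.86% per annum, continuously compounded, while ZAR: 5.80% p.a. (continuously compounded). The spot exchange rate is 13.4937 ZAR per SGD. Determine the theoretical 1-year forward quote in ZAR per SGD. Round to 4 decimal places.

13.8963

T = 1 year.
ZAR accumulates by e^(0.0580×1) = 1.059715.
SGD growth factor: e^(0.0286×1) = 1.02901291.
CIP: F = S · (grow ZAR)/(grow SGD) = 13.4937 × 1.059715/1.02901291 = 13.896304 ZAR per SGD.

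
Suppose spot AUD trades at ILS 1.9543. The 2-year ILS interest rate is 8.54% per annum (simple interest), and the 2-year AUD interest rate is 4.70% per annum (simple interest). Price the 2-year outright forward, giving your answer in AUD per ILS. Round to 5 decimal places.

T = 2 years.
ILS growth factor: 1 + 0.0854×2 = 1.170800.
AUD growth factor: 1 + 0.0470×2 = 1.094000.
CIP: F = S · (grow ILS)/(grow AUD) = 1.9543 × 1.170800/1.094000 = 2.091494 ILS per AUD.
Quoted the other way: 1/2.091494 = 0.47813 AUD per ILS.

0.47813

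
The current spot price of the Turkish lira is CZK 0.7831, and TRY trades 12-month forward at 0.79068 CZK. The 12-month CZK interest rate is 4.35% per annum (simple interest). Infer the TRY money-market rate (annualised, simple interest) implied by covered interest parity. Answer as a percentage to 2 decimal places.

T = 1 year.
CIP gives F = S · g_CZK/g_TRY, so g_CZK/g_TRY = 0.79068/0.7831 = 1.0096795.
The CZK side grows by 1 + 0.0435×1 = 1.043500.
So the TRY growth factor = 1.0334963.
r = (1.0334963 − 1)/1 = 0.033496 → 3.35%.

3.35%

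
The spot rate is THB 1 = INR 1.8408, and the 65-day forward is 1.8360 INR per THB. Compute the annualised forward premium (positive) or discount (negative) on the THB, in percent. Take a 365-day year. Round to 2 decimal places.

-1.46%

T = 65/365 years.
Period premium: (1.8360 − 1.8408)/1.8408 = -0.0026076.
Per annum: -0.0026076 / (65/365) = -0.014643 = -1.46%.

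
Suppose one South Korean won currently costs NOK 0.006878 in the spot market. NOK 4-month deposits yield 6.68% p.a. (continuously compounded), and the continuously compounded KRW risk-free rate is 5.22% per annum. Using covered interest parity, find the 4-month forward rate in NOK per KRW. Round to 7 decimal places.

0.0069116

T = 4/12 years.
NOK growth factor: e^(0.0668×4/12) = 1.0225164.
KRW growth factor: e^(0.0522×4/12) = 1.0175523.
Forward (NOK per KRW) = 0.006878 × 1.0225164 / 1.0175523 = 0.006911554.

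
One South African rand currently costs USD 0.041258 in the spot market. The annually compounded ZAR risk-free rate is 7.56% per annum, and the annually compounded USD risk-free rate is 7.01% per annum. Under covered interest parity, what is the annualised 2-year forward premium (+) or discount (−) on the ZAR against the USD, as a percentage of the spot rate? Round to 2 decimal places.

T = 2 years.
No-arbitrage forward: 0.041258 × 1.145114 / 1.1569154 = 0.040837138 USD/ZAR.
(F − S)/S ÷ T = (0.040837138 − 0.041258)/0.041258/2 = -0.005100 → -0.51%.

-0.51%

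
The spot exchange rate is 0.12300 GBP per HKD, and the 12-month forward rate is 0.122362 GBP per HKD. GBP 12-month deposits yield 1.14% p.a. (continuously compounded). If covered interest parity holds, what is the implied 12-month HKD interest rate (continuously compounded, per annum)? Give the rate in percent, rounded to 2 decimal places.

T = 1 year.
CIP gives F = S · g_GBP/g_HKD, so g_GBP/g_HKD = 0.122362/0.123 = 0.9948130.
The GBP side grows by e^(0.0114×1) = 1.0114652.
That pins the HKD growth at 1.016739.
Take logs: ln 1.016739 / 1 = 0.016600, so 1.66%.

1.66%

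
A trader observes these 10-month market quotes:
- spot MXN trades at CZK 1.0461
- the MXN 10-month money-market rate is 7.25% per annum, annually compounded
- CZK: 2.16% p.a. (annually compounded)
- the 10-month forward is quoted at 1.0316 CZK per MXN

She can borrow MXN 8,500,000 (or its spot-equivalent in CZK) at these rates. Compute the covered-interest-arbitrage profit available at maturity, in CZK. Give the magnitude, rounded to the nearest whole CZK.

T = 10/12 years.
Invest the MXN and cover forward: 8,500,000 × 1.060061554 × 1.0316 = CZK 9,295,255.74.
Convert at spot and invest in CZK: 8,500,000 × 1.0461 × 1.017967869 = CZK 9,051,617.60.
The quoted forward overvalues MXN, so borrow CZK, buy MXN at spot, deposit the MXN at 7.25%, and sell the proceeds forward at 1.0316.
The gap between the two covered legs is CZK 243,638.

CZK 243,638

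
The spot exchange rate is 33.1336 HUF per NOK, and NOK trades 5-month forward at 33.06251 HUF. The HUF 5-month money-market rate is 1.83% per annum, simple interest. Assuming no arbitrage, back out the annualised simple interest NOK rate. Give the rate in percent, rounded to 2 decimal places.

2.35%

T = 5/12 years.
By CIP, F/S equals the HUF-to-NOK growth ratio: 33.06251/33.1336 = 0.9978544.
The HUF side grows by 1 + 0.0183×5/12 = 1.007625.
Hence g_NOK = 1.0097916.
r = (1.0097916 − 1)/(5/12) = 0.023500 → 2.35%.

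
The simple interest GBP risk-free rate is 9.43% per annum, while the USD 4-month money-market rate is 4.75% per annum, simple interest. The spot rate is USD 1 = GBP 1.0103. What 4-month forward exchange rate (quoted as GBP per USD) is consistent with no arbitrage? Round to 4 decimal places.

T = 4/12 years.
GBP growth factor: 1 + 0.0943×4/12 = 1.0314333.
Growth of 1 USD over T: 1 + 0.0475×4/12 = 1.0158333.
CIP: F = S · (grow GBP)/(grow USD) = 1.0103 × 1.0314333/1.0158333 = 1.025815 GBP per USD.

1.0258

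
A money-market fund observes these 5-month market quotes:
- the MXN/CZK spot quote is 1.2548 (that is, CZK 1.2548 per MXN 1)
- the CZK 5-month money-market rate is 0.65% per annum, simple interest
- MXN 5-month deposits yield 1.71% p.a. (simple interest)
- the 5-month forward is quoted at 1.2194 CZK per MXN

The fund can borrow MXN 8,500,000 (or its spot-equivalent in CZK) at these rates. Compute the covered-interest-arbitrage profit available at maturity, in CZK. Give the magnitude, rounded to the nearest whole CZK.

T = 5/12 years.
Keep in MXN, deliver into the forward: 8,500,000·1.007125·1.2194 = CZK 10,438,749.91.
Swap to CZK now, deposit: 8,500,000·1.2548·1.0027083333 = CZK 10,694,686.54.
The quoted forward undervalues MXN, so borrow MXN, convert to CZK at spot, deposit the CZK at 0.65%, and buy MXN forward at 1.2194 to cover the loan.
The gap between the two covered legs is CZK 255,937.

CZK 255,937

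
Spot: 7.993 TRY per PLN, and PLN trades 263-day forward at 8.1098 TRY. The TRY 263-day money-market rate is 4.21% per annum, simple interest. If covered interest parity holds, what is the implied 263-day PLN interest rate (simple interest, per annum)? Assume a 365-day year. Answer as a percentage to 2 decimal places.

T = 263/365 years.
By CIP, F/S equals the TRY-to-PLN growth ratio: 8.1098/7.993 = 1.0146128.
TRY growth factor: 1 + 0.0421×263/365 = 1.0303351.
That pins the PLN growth at 1.0154959.
r = (1.0154959 − 1)/(263/365) = 0.021506 → 2.15%.

2.15%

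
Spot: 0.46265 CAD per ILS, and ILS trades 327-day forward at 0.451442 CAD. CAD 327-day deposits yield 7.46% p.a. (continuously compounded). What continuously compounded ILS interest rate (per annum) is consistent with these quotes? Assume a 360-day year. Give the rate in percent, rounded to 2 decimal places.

10.16%

T = 327/360 years.
CIP gives F = S · g_CAD/g_ILS, so g_CAD/g_ILS = 0.451442/0.46265 = 0.9757743.
The CAD side grows by e^(0.0746×327/360) = 1.0701102.
That pins the ILS growth at 1.096678.
r = ln(1.096678)/(327/360) = 0.101599 → 10.16%.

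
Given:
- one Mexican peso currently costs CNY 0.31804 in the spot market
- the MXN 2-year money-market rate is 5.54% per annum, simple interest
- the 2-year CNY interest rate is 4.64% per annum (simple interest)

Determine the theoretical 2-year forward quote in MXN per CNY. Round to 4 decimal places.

T = 2 years.
CNY growth factor: 1 + 0.0464×2 = 1.092800.
MXN growth factor: 1 + 0.0554×2 = 1.110800.
So F = 0.31804 × 1.092800 / 1.110800 = 0.3128863 (CNY/MXN).
Invert for MXN per CNY: 1 / 0.3128863 = 3.1960.

3.1960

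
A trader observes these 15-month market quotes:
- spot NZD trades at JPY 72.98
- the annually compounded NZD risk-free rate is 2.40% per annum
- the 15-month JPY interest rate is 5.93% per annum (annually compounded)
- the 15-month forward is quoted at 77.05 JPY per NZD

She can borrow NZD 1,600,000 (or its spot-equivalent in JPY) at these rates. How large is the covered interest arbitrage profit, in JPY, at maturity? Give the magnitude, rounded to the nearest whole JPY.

JPY 1,502,770

T = 15/12 years.
Invest the NZD and cover forward: 1,600,000 × 1.0300894656 × 77.05 = JPY 126,989,429.32.
Convert at spot and invest in JPY: 1,600,000 × 72.98 × 1.07466651062 = JPY 125,486,659.11.
The quoted forward overvalues NZD, so borrow JPY, buy NZD at spot, deposit the NZD at 2.40%, and sell the proceeds forward at 77.05.
The gap between the two covered legs is JPY 1,502,770.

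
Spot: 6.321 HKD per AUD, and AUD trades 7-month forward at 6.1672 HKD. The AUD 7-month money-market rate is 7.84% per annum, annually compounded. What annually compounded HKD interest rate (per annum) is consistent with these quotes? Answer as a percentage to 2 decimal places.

3.38%

T = 7/12 years.
F/S = 6.1672/6.321 = 0.9756684 = (growth of HKD) / (growth of AUD).
AUD growth factor: (1 + 0.0784)^(7/12) = 1.0450128.
That pins the HKD growth at 1.019586.
r = 1.019586^(12/7) − 1 = 0.033810 → 3.38%.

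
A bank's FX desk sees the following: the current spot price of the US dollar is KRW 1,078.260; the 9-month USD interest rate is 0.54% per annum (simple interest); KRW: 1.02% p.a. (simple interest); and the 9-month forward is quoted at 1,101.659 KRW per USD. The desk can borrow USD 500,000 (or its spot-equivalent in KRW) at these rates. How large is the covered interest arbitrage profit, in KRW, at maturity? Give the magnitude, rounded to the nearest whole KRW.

T = 9/12 years.
Route A — deposit USD, sell forward: 500,000 × 1.004050 × 1101.659 = KRW 553,060,359.48.
Route B — convert at spot, deposit KRW: 500,000 × 1078.260 × 1.007650 = KRW 543,254,344.50.
The quoted forward overvalues USD, so borrow KRW, buy USD at spot, deposit the USD at 0.54%, and sell the proceeds forward at 1,101.659.
The gap between the two covered legs is KRW 9,806,015.

KRW 9,806,015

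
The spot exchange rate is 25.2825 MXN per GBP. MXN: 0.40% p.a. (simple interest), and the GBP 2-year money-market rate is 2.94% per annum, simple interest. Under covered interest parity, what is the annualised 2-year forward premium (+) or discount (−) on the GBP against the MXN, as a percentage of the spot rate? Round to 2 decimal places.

T = 2 years.
No-arbitrage forward: 25.2825 × 1.008000 / 1.058800 = 24.0694749 MXN/GBP.
(F − S)/S ÷ T = (24.0694749 − 25.2825)/25.2825/2 = -0.023989 → -2.40%.

-2.40%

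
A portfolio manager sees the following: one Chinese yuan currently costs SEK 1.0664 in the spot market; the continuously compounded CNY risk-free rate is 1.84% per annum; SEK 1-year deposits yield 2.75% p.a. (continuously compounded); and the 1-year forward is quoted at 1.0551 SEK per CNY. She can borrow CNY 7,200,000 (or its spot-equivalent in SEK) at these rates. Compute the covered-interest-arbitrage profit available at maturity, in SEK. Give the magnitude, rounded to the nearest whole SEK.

SEK 154,364

T = 1 year.
Invest the CNY and cover forward: 7,200,000 × 1.018570323 × 1.0551 = SEK 7,737,793.54.
Convert at spot and invest in SEK: 7,200,000 × 1.0664 × 1.027881615 = SEK 7,892,157.27.
The quoted forward undervalues CNY, so borrow CNY, convert to SEK at spot, deposit the SEK at 2.75%, and buy CNY forward at 1.0551 to cover the loan.
The gap between the two covered legs is SEK 154,364.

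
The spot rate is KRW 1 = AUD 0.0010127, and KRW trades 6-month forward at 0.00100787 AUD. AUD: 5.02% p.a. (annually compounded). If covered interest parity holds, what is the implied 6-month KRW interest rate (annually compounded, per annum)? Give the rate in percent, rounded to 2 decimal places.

6.03%

T = 6/12 years.
CIP gives F = S · g_AUD/g_KRW, so g_AUD/g_KRW = 0.00100787/0.0010127 = 0.9952306.
The AUD side grows by (1 + 0.0502)^(6/12) = 1.0247927.
So the KRW growth factor = 1.0297038.
r = 1.0297038^(12/6) − 1 = 0.060290 → 6.03%.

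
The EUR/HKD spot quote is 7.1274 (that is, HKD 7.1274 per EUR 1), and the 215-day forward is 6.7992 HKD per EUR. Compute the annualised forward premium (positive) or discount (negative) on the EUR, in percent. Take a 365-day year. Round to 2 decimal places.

T = 215/365 years.
Period premium: (6.7992 − 7.1274)/7.1274 = -0.0460476.
×(1/T) gives -7.82% p.a.

-7.82%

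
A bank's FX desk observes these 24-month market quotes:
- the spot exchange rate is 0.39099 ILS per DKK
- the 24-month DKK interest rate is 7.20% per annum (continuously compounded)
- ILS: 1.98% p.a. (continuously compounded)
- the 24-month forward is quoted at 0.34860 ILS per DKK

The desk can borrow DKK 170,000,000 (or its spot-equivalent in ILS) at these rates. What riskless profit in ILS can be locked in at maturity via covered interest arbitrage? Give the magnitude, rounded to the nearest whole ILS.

T = 2 years.
Keep in DKK, deliver into the forward: 170,000,000·1.1548841085·0.34860 = ILS 68,440,742.04.
Swap to ILS now, deposit: 170,000,000·0.39099·1.0403945331 = ILS 69,153,255.94.
The quoted forward undervalues DKK, so borrow DKK, convert to ILS at spot, deposit the ILS at 1.98%, and buy DKK forward at 0.34860 to cover the loan.
Profit = 69,153,255.94 − 68,440,742.04 = ILS 712,514.

ILS 712,514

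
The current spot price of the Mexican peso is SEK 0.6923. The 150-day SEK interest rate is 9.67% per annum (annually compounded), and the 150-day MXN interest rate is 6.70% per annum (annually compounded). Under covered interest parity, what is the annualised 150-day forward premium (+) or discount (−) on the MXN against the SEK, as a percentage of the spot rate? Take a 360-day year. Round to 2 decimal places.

T = 150/360 years.
F = S · g_SEK/g_MXN = 0.6923 × 1.0392099/1.0273896 = 0.7002650.
Annualised premium = (F − S)/S × (1/T) = (0.7002650 − 0.6923)/0.6923 ÷ (150/360) = 2.76%.

+2.76%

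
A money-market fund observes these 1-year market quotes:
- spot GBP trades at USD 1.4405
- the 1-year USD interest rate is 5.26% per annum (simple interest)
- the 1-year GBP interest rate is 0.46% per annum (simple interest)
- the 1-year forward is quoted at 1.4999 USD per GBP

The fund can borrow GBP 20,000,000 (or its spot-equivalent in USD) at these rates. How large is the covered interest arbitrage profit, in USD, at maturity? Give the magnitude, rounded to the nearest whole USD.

T = 1 year.
Keep in GBP, deliver into the forward: 20,000,000·1.004600·1.4999 = USD 30,135,990.80.
Swap to USD now, deposit: 20,000,000·1.4405·1.052600 = USD 30,325,406.00.
The quoted forward undervalues GBP, so borrow GBP, convert to USD at spot, deposit the USD at 5.26%, and buy GBP forward at 1.4999 to cover the loan.
Profit = 30,325,406.00 − 30,135,990.80 = USD 189,415.

USD 189,415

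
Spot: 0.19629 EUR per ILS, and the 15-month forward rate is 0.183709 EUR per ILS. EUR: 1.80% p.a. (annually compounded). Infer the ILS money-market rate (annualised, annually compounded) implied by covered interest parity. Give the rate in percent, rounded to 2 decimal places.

T = 15/12 years.
By CIP, F/S equals the EUR-to-ILS growth ratio: 0.183709/0.19629 = 0.9359061.
EUR growth factor: (1 + 0.0180)^(15/12) = 1.0225504.
That pins the ILS growth at 1.092578.
Annualise: 1.092578^(12/15) − 1 = 0.073401 = 7.34%.

7.34%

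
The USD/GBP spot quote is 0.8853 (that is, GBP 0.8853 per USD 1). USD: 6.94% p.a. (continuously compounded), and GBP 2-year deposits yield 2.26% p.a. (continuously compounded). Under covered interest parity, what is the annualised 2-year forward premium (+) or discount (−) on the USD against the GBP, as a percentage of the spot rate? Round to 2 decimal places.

T = 2 years.
CIP forward (GBP per USD) = 0.8853 × 1.0462371/1.1488943 = 0.8061958.
(F − S)/S ÷ T = (0.8061958 − 0.8853)/0.8853/2 = -0.044676 → -4.47%.

-4.47%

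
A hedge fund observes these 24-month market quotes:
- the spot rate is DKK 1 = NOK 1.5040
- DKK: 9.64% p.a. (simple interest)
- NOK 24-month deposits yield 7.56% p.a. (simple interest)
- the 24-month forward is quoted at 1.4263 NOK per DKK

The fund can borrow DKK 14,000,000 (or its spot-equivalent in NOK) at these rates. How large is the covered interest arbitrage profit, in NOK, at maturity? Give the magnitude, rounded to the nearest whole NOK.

T = 2 years.
Route A — deposit DKK, sell forward: 14,000,000 × 1.192800 × 1.4263 = NOK 23,818,068.96.
Route B — convert at spot, deposit NOK: 14,000,000 × 1.5040 × 1.151200 = NOK 24,239,667.20.
The quoted forward undervalues DKK, so borrow DKK, convert to NOK at spot, deposit the NOK at 7.56%, and buy DKK forward at 1.4263 to cover the loan.
Profit = 24,239,667.20 − 23,818,068.96 = NOK 421,598.

NOK 421,598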